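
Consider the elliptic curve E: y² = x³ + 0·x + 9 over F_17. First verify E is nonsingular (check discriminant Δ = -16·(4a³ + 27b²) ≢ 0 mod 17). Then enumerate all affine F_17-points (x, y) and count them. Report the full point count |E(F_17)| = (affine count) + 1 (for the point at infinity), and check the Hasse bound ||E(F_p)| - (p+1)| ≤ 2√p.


Affine points = {(0, 3), (0, 14), (2, 0), (3, 6), (3, 11), (5, 7), (5, 10), (6, 2), (6, 15), (13, 8), (13, 9), (14, 4), (14, 13), (15, 1), (15, 16), (16, 5), (16, 12)}; affine count = 17; |E(F_17)| = 18.

Discriminant check: Δ ∝ 4a³ + 27b² = 4·0³ + 27·9² = 4·0 + 27·81 ≡ 11 (mod 17). Nonzero ⇒ E is nonsingular.
For each x ∈ F_17, compute rhs = x³ + 0·x + 9 mod 17, then count y ∈ F_17 with y² ≡ rhs.
  x = 0: rhs = 9, matching y values: 3, 14 (2 points).
  x = 1: rhs = 10, matching y values: none (0 points).
  x = 2: rhs = 0, matching y values: 0 (1 points).
  x = 3: rhs = 2, matching y values: 6, 11 (2 points).
  x = 4: rhs = 5, matching y values: none (0 points).
  x = 5: rhs = 15, matching y values: 7, 10 (2 points).
  x = 6: rhs = 4, matching y values: 2, 15 (2 points).
  x = 7: rhs = 12, matching y values: none (0 points).
  x = 8: rhs = 11, matching y values: none (0 points).
  x = 9: rhs = 7, matching y values: none (0 points).
  x = 10: rhs = 6, matching y values: none (0 points).
  x = 11: rhs = 14, matching y values: none (0 points).
  x = 12: rhs = 3, matching y values: none (0 points).
  x = 13: rhs = 13, matching y values: 8, 9 (2 points).
  x = 14: rhs = 16, matching y values: 4, 13 (2 points).
  x = 15: rhs = 1, matching y values: 1, 16 (2 points).
  x = 16: rhs = 8, matching y values: 5, 12 (2 points).
Total affine count: 17.
Full point count |E(F_17)| = 17 + 1 = 18.
Hasse bound: |18 − (17+1)| = |0| = 0 ≤ 2√17 ≈ 8.2462 ✓.


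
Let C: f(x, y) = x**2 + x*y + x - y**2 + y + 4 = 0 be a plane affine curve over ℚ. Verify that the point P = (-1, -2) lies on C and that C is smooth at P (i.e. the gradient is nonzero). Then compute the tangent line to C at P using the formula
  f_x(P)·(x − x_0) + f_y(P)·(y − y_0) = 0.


Tangent line at P: -3*x + 4*y + 5 = 0.

Step 1: f(-1, -2) = 0, so P lies on C.
Step 2: partial derivatives
  f_x(x, y) = 2*x + y + 1, f_y(x, y) = x - 2*y + 1.
  f_x(P) = -3, f_y(P) = 4 (gradient nonzero, so P is smooth).
Step 3: tangent line at P: -3·(x − -1) + 4·(y − -2) = 0.
Expanding: -3*x + 4*y + 5 = 0.


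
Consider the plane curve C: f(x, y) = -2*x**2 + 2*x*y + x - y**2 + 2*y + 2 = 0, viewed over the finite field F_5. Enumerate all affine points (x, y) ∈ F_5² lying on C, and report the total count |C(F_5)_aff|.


Affine F_5-points: {(1, 2), (2, 3), (4, 2), (4, 3)}; count = 4.

For each of the 25 pairs (x, y) ∈ F_5², evaluate f(x, y) mod 5. Record the zeros.
  x = 0: [0↦2, 1↦3, 2↦2, 3↦4, 4↦4]  zeros at y ∈ ∅
  x = 1: [0↦1, 1↦4, 2↦0, 3↦4, 4↦1]  zeros at y ∈ {2}
  x = 2: [0↦1, 1↦1, 2↦4, 3↦0, 4↦4]  zeros at y ∈ {3}
  x = 3: [0↦2, 1↦4, 2↦4, 3↦2, 4↦3]  zeros at y ∈ ∅
  x = 4: [0↦4, 1↦3, 2↦0, 3↦0, 4↦3]  zeros at y ∈ {2, 3}
Collecting zeros: affine points = {(1, 2), (2, 3), (4, 2), (4, 3)}.
Total count |C(F_5)_aff| = 4.


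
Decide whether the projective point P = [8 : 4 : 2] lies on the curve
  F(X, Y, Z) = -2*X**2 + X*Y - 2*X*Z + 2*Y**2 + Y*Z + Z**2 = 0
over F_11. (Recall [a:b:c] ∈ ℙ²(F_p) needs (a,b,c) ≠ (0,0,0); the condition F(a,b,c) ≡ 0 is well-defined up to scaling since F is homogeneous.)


F(8,4,2) ≡ 4 (mod 11); P is NOT on the curve.

Evaluate F(8, 4, 2) term-by-term (mod 11).
  -2*X**2 ↦ -2·64·1·1 = -128
  X*Y ↦ 1·8·4·1 = 32
  -2*X*Z ↦ -2·8·1·2 = -32
  2*Y**2 ↦ 2·1·16·1 = 32
  Y*Z ↦ 1·1·4·2 = 8
  Z**2 ↦ 1·1·1·4 = 4
Sum: F(8, 4, 2) = (-128) + (32) + (-32) + (32) + (8) + (4) = -84.
Reducing mod 11: -84 ≡ 4 (mod 11).
Since F(a, b, c) ≡ 4 ≠ 0 (mod 11), P does NOT lie on the curve.


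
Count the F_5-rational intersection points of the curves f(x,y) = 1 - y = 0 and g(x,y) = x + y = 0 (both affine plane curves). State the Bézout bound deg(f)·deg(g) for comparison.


Common zeros: {(4, 1)}; count = 1; Bézout bound = 1.

deg(f) = 1, deg(g) = 1, so Bézout bound = 1.
Scan x ∈ F_5. For each x, list the y ∈ F_5 with f(x, y) ≡ 0 and those with g(x, y) ≡ 0 (mod 5); the common zeros in that column are the intersection.
  x = 0: f ≡ 0 at y ∈ {1}; g ≡ 0 at y ∈ {0}; common: ∅.
  x = 1: f ≡ 0 at y ∈ {1}; g ≡ 0 at y ∈ {4}; common: ∅.
  x = 2: f ≡ 0 at y ∈ {1}; g ≡ 0 at y ∈ {3}; common: ∅.
  x = 3: f ≡ 0 at y ∈ {1}; g ≡ 0 at y ∈ {2}; common: ∅.
  x = 4: f ≡ 0 at y ∈ {1}; g ≡ 0 at y ∈ {1}; common: {1}.
Collecting: common zeros = {(4, 1)}, so the count is 1.
Comparison with the Bézout bound: 1 ≤ 1 = deg(f)·deg(g), as expected for curves with no common component (the bound is attained).


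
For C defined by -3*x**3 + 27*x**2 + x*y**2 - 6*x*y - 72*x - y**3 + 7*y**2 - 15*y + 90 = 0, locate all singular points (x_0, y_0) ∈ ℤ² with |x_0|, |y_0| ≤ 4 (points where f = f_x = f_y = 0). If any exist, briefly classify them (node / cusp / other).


Singular points: {(3, 3)}; classification: cusp.

Compute partial derivatives:
  f_x = -9*x**2 + 54*x + y**2 - 6*y - 72.
  f_y = 2*x*y - 6*x - 3*y**2 + 14*y - 15.
Scan x_0 ∈ {−4, ..., 4}. For each x_0, f_y(x_0, y) is a polynomial in y; find its integer roots y ∈ {−4, ..., 4}, then test f_x and f at those candidates.
  x = -4: f_y(-4, y) = -3*y**2 + 6*y + 9; vanishes at y ∈ {-1, 3}. (-4, -1): f_x = -425 ≠ 0; (-4, 3): f_x = -441 ≠ 0.
  x = -3: f_y(-3, y) = -3*y**2 + 8*y + 3; vanishes at y ∈ {3}. (-3, 3): f_x = -324 ≠ 0.
  x = -2: f_y(-2, y) = -3*y**2 + 10*y - 3; vanishes at y ∈ {3}. (-2, 3): f_x = -225 ≠ 0.
  x = -1: f_y(-1, y) = -3*y**2 + 12*y - 9; vanishes at y ∈ {1, 3}. (-1, 1): f_x = -140 ≠ 0; (-1, 3): f_x = -144 ≠ 0.
  x = 0: f_y(0, y) = -3*y**2 + 14*y - 15; vanishes at y ∈ {3}. (0, 3): f_x = -81 ≠ 0.
  x = 1: f_y(1, y) = -3*y**2 + 16*y - 21; vanishes at y ∈ {3}. (1, 3): f_x = -36 ≠ 0.
  x = 2: f_y(2, y) = -3*y**2 + 18*y - 27; vanishes at y ∈ {3}. (2, 3): f_x = -9 ≠ 0.
  x = 3: f_y(3, y) = -3*y**2 + 20*y - 33; vanishes at y ∈ {3}. (3, 3): f_x = 0, f = 0 — SINGULAR.
  x = 4: f_y(4, y) = -3*y**2 + 22*y - 39; vanishes at y ∈ {3}. (4, 3): f_x = -9 ≠ 0.
Only singular point on the grid: (3, 3).
Classify: substitute x = 3 + u, y = 3 + v and expand: f = -3*u**3 + u*v**2 - v**3 + v**2.
No constant or linear terms (consistent with a singular point). Quadratic part: v**2. Cubic part: -3*u**3 + u*v**2 - v**3.
The quadratic part v**2 is a perfect square, so there is a single (double) tangent line v = 0, i.e. y = 3. Restricting the cubic part to that line (v = 0) leaves -3*u**3 ≠ 0, so f is not divisible by v and the branch is v² ≈ 3*u**3 to lowest order — this is a cusp.
Classification: cusp.


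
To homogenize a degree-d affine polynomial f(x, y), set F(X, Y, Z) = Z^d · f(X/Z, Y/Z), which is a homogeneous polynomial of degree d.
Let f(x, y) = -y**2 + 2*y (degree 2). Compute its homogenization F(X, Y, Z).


F(X, Y, Z) = -Y**2 + 2*Y*Z

deg(f) = 2.
Substitute x = X/Z, y = Y/Z into f, then multiply by Z^2.
  monomial -1·x^0·y^2 ↦ -1·X^0·Y^2·Z^0.
  monomial 2·x^0·y^1 ↦ 2·X^0·Y^1·Z^1.
Collecting: F(X, Y, Z) = -Y**2 + 2*Y*Z.


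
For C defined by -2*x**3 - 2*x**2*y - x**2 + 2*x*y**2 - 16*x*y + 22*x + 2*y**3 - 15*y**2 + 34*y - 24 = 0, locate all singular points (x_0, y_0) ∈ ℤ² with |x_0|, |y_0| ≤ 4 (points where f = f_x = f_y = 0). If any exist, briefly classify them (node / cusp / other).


Singular points: {(-1, 3)}; classification: node.

Compute partial derivatives:
  f_x = -6*x**2 - 4*x*y - 2*x + 2*y**2 - 16*y + 22.
  f_y = -2*x**2 + 4*x*y - 16*x + 6*y**2 - 30*y + 34.
Scan x_0 ∈ {−4, ..., 4}. For each x_0, f_y(x_0, y) is a polynomial in y; find its integer roots y ∈ {−4, ..., 4}, then test f_x and f at those candidates.
  x = -4: f_y(-4, y) = 6*y**2 - 46*y + 66; no integer root y with |y| ≤ 4.
  x = -3: f_y(-3, y) = 6*y**2 - 42*y + 64; no integer root y with |y| ≤ 4.
  x = -2: f_y(-2, y) = 6*y**2 - 38*y + 58; no integer root y with |y| ≤ 4.
  x = -1: f_y(-1, y) = 6*y**2 - 34*y + 48; vanishes at y ∈ {3}. (-1, 3): f_x = 0, f = 0 — SINGULAR.
  x = 0: f_y(0, y) = 6*y**2 - 30*y + 34; no integer root y with |y| ≤ 4.
  x = 1: f_y(1, y) = 6*y**2 - 26*y + 16; no integer root y with |y| ≤ 4.
  x = 2: f_y(2, y) = 6*y**2 - 22*y - 6; no integer root y with |y| ≤ 4.
  x = 3: f_y(3, y) = 6*y**2 - 18*y - 32; no integer root y with |y| ≤ 4.
  x = 4: f_y(4, y) = 6*y**2 - 14*y - 62; no integer root y with |y| ≤ 4.
Only singular point on the grid: (-1, 3).
Classify: substitute x = -1 + u, y = 3 + v and expand: f = -2*u**3 - 2*u**2*v - u**2 + 2*u*v**2 + 2*v**3 + v**2.
No constant or linear terms (consistent with a singular point). Quadratic part: -u**2 + v**2. Cubic part: -2*u**3 - 2*u**2*v + 2*u*v**2 + 2*v**3.
The quadratic part v**2 - u**2 = (v − u)(v + u) splits into two distinct linear factors, so there are two distinct tangent lines y − 3 = ±(x − -1) — this is a node (ordinary double point).
Classification: node.


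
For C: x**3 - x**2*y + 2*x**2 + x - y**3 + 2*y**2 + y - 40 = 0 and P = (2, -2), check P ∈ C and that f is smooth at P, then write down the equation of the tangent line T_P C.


Tangent line at P: 29*x - 23*y - 104 = 0.

Step 1: f(2, -2) = 0, so P lies on C.
Step 2: partial derivatives
  f_x(x, y) = 3*x**2 - 2*x*y + 4*x + 1, f_y(x, y) = -x**2 - 3*y**2 + 4*y + 1.
  f_x(P) = 29, f_y(P) = -23 (gradient nonzero, so P is smooth).
Step 3: tangent line at P: 29·(x − 2) + -23·(y − -2) = 0.
Expanding: 29*x - 23*y - 104 = 0.


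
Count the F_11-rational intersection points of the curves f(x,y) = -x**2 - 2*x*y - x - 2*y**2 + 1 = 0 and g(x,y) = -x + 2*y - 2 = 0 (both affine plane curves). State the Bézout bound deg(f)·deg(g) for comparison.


Common zeros: {(3, 8), (6, 4)}; count = 2; Bézout bound = 2.

deg(f) = 2, deg(g) = 1, so Bézout bound = 2.
Scan x ∈ F_11. For each x, list the y ∈ F_11 with f(x, y) ≡ 0 and those with g(x, y) ≡ 0 (mod 11); the common zeros in that column are the intersection.
  x = 0: f ≡ 0 at y ∈ ∅; g ≡ 0 at y ∈ {1}; common: ∅.
  x = 1: f ≡ 0 at y ∈ ∅; g ≡ 0 at y ∈ {7}; common: ∅.
  x = 2: f ≡ 0 at y ∈ {1, 8}; g ≡ 0 at y ∈ {2}; common: ∅.
  x = 3: f ≡ 0 at y ∈ {0, 8}; g ≡ 0 at y ∈ {8}; common: {8}.
  x = 4: f ≡ 0 at y ∈ {9}; g ≡ 0 at y ∈ {3}; common: ∅.
  x = 5: f ≡ 0 at y ∈ {3}; g ≡ 0 at y ∈ {9}; common: ∅.
  x = 6: f ≡ 0 at y ∈ {1, 4}; g ≡ 0 at y ∈ {4}; common: {4}.
  x = 7: f ≡ 0 at y ∈ {0, 4}; g ≡ 0 at y ∈ {10}; common: ∅.
  x = 8: f ≡ 0 at y ∈ ∅; g ≡ 0 at y ∈ {5}; common: ∅.
  x = 9: f ≡ 0 at y ∈ ∅; g ≡ 0 at y ∈ {0}; common: ∅.
  x = 10: f ≡ 0 at y ∈ {3, 9}; g ≡ 0 at y ∈ {6}; common: ∅.
Collecting: common zeros = {(3, 8), (6, 4)}, so the count is 2.
Comparison with the Bézout bound: 2 ≤ 2 = deg(f)·deg(g), as expected for curves with no common component (the bound is attained).


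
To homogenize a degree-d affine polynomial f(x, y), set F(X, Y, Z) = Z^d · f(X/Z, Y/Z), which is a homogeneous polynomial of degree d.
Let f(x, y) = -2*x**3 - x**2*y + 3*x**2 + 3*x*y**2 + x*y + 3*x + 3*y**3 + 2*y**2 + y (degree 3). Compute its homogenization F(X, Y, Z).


F(X, Y, Z) = -2*X**3 - X**2*Y + 3*X**2*Z + 3*X*Y**2 + X*Y*Z + 3*X*Z**2 + 3*Y**3 + 2*Y**2*Z + Y*Z**2

deg(f) = 3.
Substitute x = X/Z, y = Y/Z into f, then multiply by Z^3.
  monomial -2·x^3·y^0 ↦ -2·X^3·Y^0·Z^0.
  monomial -1·x^2·y^1 ↦ -1·X^2·Y^1·Z^0.
  monomial 3·x^2·y^0 ↦ 3·X^2·Y^0·Z^1.
  monomial 3·x^1·y^2 ↦ 3·X^1·Y^2·Z^0.
  monomial 1·x^1·y^1 ↦ 1·X^1·Y^1·Z^1.
  monomial 3·x^1·y^0 ↦ 3·X^1·Y^0·Z^2.
  monomial 3·x^0·y^3 ↦ 3·X^0·Y^3·Z^0.
  monomial 2·x^0·y^2 ↦ 2·X^0·Y^2·Z^1.
  monomial 1·x^0·y^1 ↦ 1·X^0·Y^1·Z^2.
Collecting: F(X, Y, Z) = -2*X**3 - X**2*Y + 3*X**2*Z + 3*X*Y**2 + X*Y*Z + 3*X*Z**2 + 3*Y**3 + 2*Y**2*Z + Y*Z**2.


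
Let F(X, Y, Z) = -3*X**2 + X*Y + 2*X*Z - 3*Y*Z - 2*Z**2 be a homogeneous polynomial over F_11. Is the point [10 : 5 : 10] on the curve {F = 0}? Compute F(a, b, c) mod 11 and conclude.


F(10,5,10) ≡ 7 (mod 11); P is NOT on the curve.

Evaluate F(10, 5, 10) term-by-term (mod 11).
  -3*X**2 ↦ -3·100·1·1 = -300
  X*Y ↦ 1·10·5·1 = 50
  2*X*Z ↦ 2·10·1·10 = 200
  -3*Y*Z ↦ -3·1·5·10 = -150
  -2*Z**2 ↦ -2·1·1·100 = -200
Sum: F(10, 5, 10) = (-300) + (50) + (200) + (-150) + (-200) = -400.
Reducing mod 11: -400 ≡ 7 (mod 11).
Since F(a, b, c) ≡ 7 ≠ 0 (mod 11), P does NOT lie on the curve.


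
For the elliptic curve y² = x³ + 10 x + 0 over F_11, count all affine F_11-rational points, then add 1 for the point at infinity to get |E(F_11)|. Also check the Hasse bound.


Affine points = {(0, 0), (1, 0), (4, 4), (4, 7), (6, 1), (6, 10), (8, 3), (8, 8), (9, 4), (9, 7), (10, 0)}; affine count = 11; |E(F_11)| = 12.

Discriminant check: Δ ∝ 4a³ + 27b² = 4·10³ + 27·0² = 4·1000 + 27·0 ≡ 7 (mod 11). Nonzero ⇒ E is nonsingular.
For each x ∈ F_11, compute rhs = x³ + 10·x + 0 mod 11, then count y ∈ F_11 with y² ≡ rhs.
  x = 0: rhs = 0, matching y values: 0 (1 points).
  x = 1: rhs = 0, matching y values: 0 (1 points).
  x = 2: rhs = 6, matching y values: none (0 points).
  x = 3: rhs = 2, matching y values: none (0 points).
  x = 4: rhs = 5, matching y values: 4, 7 (2 points).
  x = 5: rhs = 10, matching y values: none (0 points).
  x = 6: rhs = 1, matching y values: 1, 10 (2 points).
  x = 7: rhs = 6, matching y values: none (0 points).
  x = 8: rhs = 9, matching y values: 3, 8 (2 points).
  x = 9: rhs = 5, matching y values: 4, 7 (2 points).
  x = 10: rhs = 0, matching y values: 0 (1 points).
Total affine count: 11.
Full point count |E(F_11)| = 11 + 1 = 12.
Hasse bound: |12 − (11+1)| = |0| = 0 ≤ 2√11 ≈ 6.6332 ✓.


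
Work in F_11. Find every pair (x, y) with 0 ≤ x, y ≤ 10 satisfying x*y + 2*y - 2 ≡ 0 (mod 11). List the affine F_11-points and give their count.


Affine F_11-points: {(0, 1), (1, 8), (2, 6), (3, 7), (4, 4), (5, 5), (6, 3), (7, 10), (8, 9), (10, 2)}; count = 10.

For each of the 121 pairs (x, y) ∈ F_11², evaluate f(x, y) mod 11. Record the zeros.
  x = 0: [0↦9, 1↦0, 2↦2, 3↦4, 4↦6, 5↦8, 6↦10, 7↦1, 8↦3, 9↦5, 10↦7]  zeros at y ∈ {1}
  x = 1: [0↦9, 1↦1, 2↦4, 3↦7, 4↦10, 5↦2, 6↦5, 7↦8, 8↦0, 9↦3, 10↦6]  zeros at y ∈ {8}
  x = 2: [0↦9, 1↦2, 2↦6, 3↦10, 4↦3, 5↦7, 6↦0, 7↦4, 8↦8, 9↦1, 10↦5]  zeros at y ∈ {6}
  x = 3: [0↦9, 1↦3, 2↦8, 3↦2, 4↦7, 5↦1, 6↦6, 7↦0, 8↦5, 9↦10, 10↦4]  zeros at y ∈ {7}
  x = 4: [0↦9, 1↦4, 2↦10, 3↦5, 4↦0, 5↦6, 6↦1, 7↦7, 8↦2, 9↦8, 10↦3]  zeros at y ∈ {4}
  x = 5: [0↦9, 1↦5, 2↦1, 3↦8, 4↦4, 5↦0, 6↦7, 7↦3, 8↦10, 9↦6, 10↦2]  zeros at y ∈ {5}
  x = 6: [0↦9, 1↦6, 2↦3, 3↦0, 4↦8, 5↦5, 6↦2, 7↦10, 8↦7, 9↦4, 10↦1]  zeros at y ∈ {3}
  x = 7: [0↦9, 1↦7, 2↦5, 3↦3, 4↦1, 5↦10, 6↦8, 7↦6, 8↦4, 9↦2, 10↦0]  zeros at y ∈ {10}
  x = 8: [0↦9, 1↦8, 2↦7, 3↦6, 4↦5, 5↦4, 6↦3, 7↦2, 8↦1, 9↦0, 10↦10]  zeros at y ∈ {9}
  x = 9: [0↦9, 1↦9, 2↦9, 3↦9, 4↦9, 5↦9, 6↦9, 7↦9, 8↦9, 9↦9, 10↦9]  zeros at y ∈ ∅
  x = 10: [0↦9, 1↦10, 2↦0, 3↦1, 4↦2, 5↦3, 6↦4, 7↦5, 8↦6, 9↦7, 10↦8]  zeros at y ∈ {2}
Collecting zeros: affine points = {(0, 1), (1, 8), (2, 6), (3, 7), (4, 4), (5, 5), (6, 3), (7, 10), (8, 9), (10, 2)}.
Total count |C(F_11)_aff| = 10.


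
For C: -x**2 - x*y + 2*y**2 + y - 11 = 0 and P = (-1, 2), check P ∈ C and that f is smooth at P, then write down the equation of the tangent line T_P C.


Tangent line at P: 10*y - 20 = 0.

Step 1: f(-1, 2) = 0, so P lies on C.
Step 2: partial derivatives
  f_x(x, y) = -2*x - y, f_y(x, y) = -x + 4*y + 1.
  f_x(P) = 0, f_y(P) = 10 (gradient nonzero, so P is smooth).
Step 3: tangent line at P: 0·(x − -1) + 10·(y − 2) = 0.
Expanding: 10*y - 20 = 0.


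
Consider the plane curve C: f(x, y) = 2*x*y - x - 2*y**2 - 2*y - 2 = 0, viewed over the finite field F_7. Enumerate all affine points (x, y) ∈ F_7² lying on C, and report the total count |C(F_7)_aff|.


Affine F_7-points: {(0, 2), (0, 4), (1, 3), (1, 4), (2, 4), (3, 4), (3, 5), (4, 4), (4, 6), (5, 0), (5, 4), (6, 1), (6, 4)}; count = 13.

For each of the 49 pairs (x, y) ∈ F_7², evaluate f(x, y) mod 7. Record the zeros.
  x = 0: [0↦5, 1↦1, 2↦0, 3↦2, 4↦0, 5↦1, 6↦5]  zeros at y ∈ {2, 4}
  x = 1: [0↦4, 1↦2, 2↦3, 3↦0, 4↦0, 5↦3, 6↦2]  zeros at y ∈ {3, 4}
  x = 2: [0↦3, 1↦3, 2↦6, 3↦5, 4↦0, 5↦5, 6↦6]  zeros at y ∈ {4}
  x = 3: [0↦2, 1↦4, 2↦2, 3↦3, 4↦0, 5↦0, 6↦3]  zeros at y ∈ {4, 5}
  x = 4: [0↦1, 1↦5, 2↦5, 3↦1, 4↦0, 5↦2, 6↦0]  zeros at y ∈ {4, 6}
  x = 5: [0↦0, 1↦6, 2↦1, 3↦6, 4↦0, 5↦4, 6↦4]  zeros at y ∈ {0, 4}
  x = 6: [0↦6, 1↦0, 2↦4, 3↦4, 4↦0, 5↦6, 6↦1]  zeros at y ∈ {1, 4}
Collecting zeros: affine points = {(0, 2), (0, 4), (1, 3), (1, 4), (2, 4), (3, 4), (3, 5), (4, 4), (4, 6), (5, 0), (5, 4), (6, 1), (6, 4)}.
Total count |C(F_7)_aff| = 13.


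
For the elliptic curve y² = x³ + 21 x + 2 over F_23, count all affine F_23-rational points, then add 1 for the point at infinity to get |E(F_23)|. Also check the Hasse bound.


Affine points = {(0, 5), (0, 18), (1, 1), (1, 22), (2, 11), (2, 12), (3, 0), (4, 9), (4, 14), (5, 5), (5, 18), (7, 3), (7, 20), (9, 0), (10, 4), (10, 19), (11, 0), (12, 2), (12, 21), (14, 2), (14, 21), (15, 9), (15, 14), (16, 8), (16, 15), (18, 5), (18, 18), (20, 2), (20, 21), (22, 7), (22, 16)}; affine count = 31; |E(F_23)| = 32.

Discriminant check: Δ ∝ 4a³ + 27b² = 4·21³ + 27·2² = 4·9261 + 27·4 ≡ 7 (mod 23). Nonzero ⇒ E is nonsingular.
For each x ∈ F_23, compute rhs = x³ + 21·x + 2 mod 23, then count y ∈ F_23 with y² ≡ rhs.
  x = 0: rhs = 2, matching y values: 5, 18 (2 points).
  x = 1: rhs = 1, matching y values: 1, 22 (2 points).
  x = 2: rhs = 6, matching y values: 11, 12 (2 points).
  x = 3: rhs = 0, matching y values: 0 (1 points).
  x = 4: rhs = 12, matching y values: 9, 14 (2 points).
  x = 5: rhs = 2, matching y values: 5, 18 (2 points).
  x = 6: rhs = 22, matching y values: none (0 points).
  x = 7: rhs = 9, matching y values: 3, 20 (2 points).
  x = 8: rhs = 15, matching y values: none (0 points).
  x = 9: rhs = 0, matching y values: 0 (1 points).
  x = 10: rhs = 16, matching y values: 4, 19 (2 points).
  x = 11: rhs = 0, matching y values: 0 (1 points).
  x = 12: rhs = 4, matching y values: 2, 21 (2 points).
  x = 13: rhs = 11, matching y values: none (0 points).
  x = 14: rhs = 4, matching y values: 2, 21 (2 points).
  x = 15: rhs = 12, matching y values: 9, 14 (2 points).
  x = 16: rhs = 18, matching y values: 8, 15 (2 points).
  x = 17: rhs = 5, matching y values: none (0 points).
  x = 18: rhs = 2, matching y values: 5, 18 (2 points).
  x = 19: rhs = 15, matching y values: none (0 points).
  x = 20: rhs = 4, matching y values: 2, 21 (2 points).
  x = 21: rhs = 21, matching y values: none (0 points).
  x = 22: rhs = 3, matching y values: 7, 16 (2 points).
Total affine count: 31.
Full point count |E(F_23)| = 31 + 1 = 32.
Hasse bound: |32 − (23+1)| = |8| = 8 ≤ 2√23 ≈ 9.5917 ✓.


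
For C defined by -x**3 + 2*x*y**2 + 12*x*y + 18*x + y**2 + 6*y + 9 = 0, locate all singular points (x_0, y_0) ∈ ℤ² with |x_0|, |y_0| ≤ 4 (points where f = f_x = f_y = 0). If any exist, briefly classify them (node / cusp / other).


Singular points: {(0, -3)}; classification: cusp.

Compute partial derivatives:
  f_x = -3*x**2 + 2*y**2 + 12*y + 18.
  f_y = 4*x*y + 12*x + 2*y + 6.
Scan x_0 ∈ {−4, ..., 4}. For each x_0, f_y(x_0, y) is a polynomial in y; find its integer roots y ∈ {−4, ..., 4}, then test f_x and f at those candidates.
  x = -4: f_y(-4, y) = -14*y - 42; vanishes at y ∈ {-3}. (-4, -3): f_x = -48 ≠ 0.
  x = -3: f_y(-3, y) = -10*y - 30; vanishes at y ∈ {-3}. (-3, -3): f_x = -27 ≠ 0.
  x = -2: f_y(-2, y) = -6*y - 18; vanishes at y ∈ {-3}. (-2, -3): f_x = -12 ≠ 0.
  x = -1: f_y(-1, y) = -2*y - 6; vanishes at y ∈ {-3}. (-1, -3): f_x = -3 ≠ 0.
  x = 0: f_y(0, y) = 2*y + 6; vanishes at y ∈ {-3}. (0, -3): f_x = 0, f = 0 — SINGULAR.
  x = 1: f_y(1, y) = 6*y + 18; vanishes at y ∈ {-3}. (1, -3): f_x = -3 ≠ 0.
  x = 2: f_y(2, y) = 10*y + 30; vanishes at y ∈ {-3}. (2, -3): f_x = -12 ≠ 0.
  x = 3: f_y(3, y) = 14*y + 42; vanishes at y ∈ {-3}. (3, -3): f_x = -27 ≠ 0.
  x = 4: f_y(4, y) = 18*y + 54; vanishes at y ∈ {-3}. (4, -3): f_x = -48 ≠ 0.
Only singular point on the grid: (0, -3).
Classify: substitute x = 0 + u, y = -3 + v and expand: f = -u**3 + 2*u*v**2 + v**2.
No constant or linear terms (consistent with a singular point). Quadratic part: v**2. Cubic part: -u**3 + 2*u*v**2.
The quadratic part v**2 is a perfect square, so there is a single (double) tangent line v = 0, i.e. y = -3. Restricting the cubic part to that line (v = 0) leaves -u**3 ≠ 0, so f is not divisible by v and the branch is v² ≈ u**3 to lowest order — this is a cusp.
Classification: cusp.


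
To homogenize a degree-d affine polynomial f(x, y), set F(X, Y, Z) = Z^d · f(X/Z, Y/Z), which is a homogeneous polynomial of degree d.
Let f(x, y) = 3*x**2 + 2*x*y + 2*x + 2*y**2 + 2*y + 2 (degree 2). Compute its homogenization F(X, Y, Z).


F(X, Y, Z) = 3*X**2 + 2*X*Y + 2*X*Z + 2*Y**2 + 2*Y*Z + 2*Z**2

deg(f) = 2.
Substitute x = X/Z, y = Y/Z into f, then multiply by Z^2.
  monomial 3·x^2·y^0 ↦ 3·X^2·Y^0·Z^0.
  monomial 2·x^1·y^1 ↦ 2·X^1·Y^1·Z^0.
  monomial 2·x^1·y^0 ↦ 2·X^1·Y^0·Z^1.
  monomial 2·x^0·y^2 ↦ 2·X^0·Y^2·Z^0.
  monomial 2·x^0·y^1 ↦ 2·X^0·Y^1·Z^1.
  monomial 2·x^0·y^0 ↦ 2·X^0·Y^0·Z^2.
Collecting: F(X, Y, Z) = 3*X**2 + 2*X*Y + 2*X*Z + 2*Y**2 + 2*Y*Z + 2*Z**2.


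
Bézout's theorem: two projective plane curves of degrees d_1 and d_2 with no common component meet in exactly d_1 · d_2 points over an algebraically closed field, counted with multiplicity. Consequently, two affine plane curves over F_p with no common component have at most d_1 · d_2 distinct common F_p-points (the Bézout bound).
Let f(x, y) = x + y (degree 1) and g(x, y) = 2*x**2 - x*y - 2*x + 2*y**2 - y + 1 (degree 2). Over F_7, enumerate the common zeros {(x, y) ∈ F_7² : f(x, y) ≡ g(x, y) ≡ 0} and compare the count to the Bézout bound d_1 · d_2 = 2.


Common zeros: {(4, 3), (6, 1)}; count = 2; Bézout bound = 2.

deg(f) = 1, deg(g) = 2, so Bézout bound = 2.
Scan x ∈ F_7. For each x, list the y ∈ F_7 with f(x, y) ≡ 0 and those with g(x, y) ≡ 0 (mod 7); the common zeros in that column are the intersection.
  x = 0: f ≡ 0 at y ∈ {0}; g ≡ 0 at y ∈ {2}; common: ∅.
  x = 1: f ≡ 0 at y ∈ {6}; g ≡ 0 at y ∈ ∅; common: ∅.
  x = 2: f ≡ 0 at y ∈ {5}; g ≡ 0 at y ∈ {2, 3}; common: ∅.
  x = 3: f ≡ 0 at y ∈ {4}; g ≡ 0 at y ∈ ∅; common: ∅.
  x = 4: f ≡ 0 at y ∈ {3}; g ≡ 0 at y ∈ {3}; common: {3}.
  x = 5: f ≡ 0 at y ∈ {2}; g ≡ 0 at y ∈ {4, 6}; common: ∅.
  x = 6: f ≡ 0 at y ∈ {1}; g ≡ 0 at y ∈ {1, 6}; common: {1}.
Collecting: common zeros = {(4, 3), (6, 1)}, so the count is 2.
Comparison with the Bézout bound: 2 ≤ 2 = deg(f)·deg(g), as expected for curves with no common component (the bound is attained).


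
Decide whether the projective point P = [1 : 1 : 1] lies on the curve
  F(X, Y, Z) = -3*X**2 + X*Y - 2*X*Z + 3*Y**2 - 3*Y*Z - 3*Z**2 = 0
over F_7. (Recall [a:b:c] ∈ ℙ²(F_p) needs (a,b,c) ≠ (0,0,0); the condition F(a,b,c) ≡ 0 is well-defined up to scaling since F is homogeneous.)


F(1,1,1) ≡ 0 (mod 7); P is on the curve.

Evaluate F(1, 1, 1) term-by-term (mod 7).
  -3*X**2 ↦ -3·1·1·1 = -3
  X*Y ↦ 1·1·1·1 = 1
  -2*X*Z ↦ -2·1·1·1 = -2
  3*Y**2 ↦ 3·1·1·1 = 3
  -3*Y*Z ↦ -3·1·1·1 = -3
  -3*Z**2 ↦ -3·1·1·1 = -3
Sum: F(1, 1, 1) = (-3) + (1) + (-2) + (3) + (-3) + (-3) = -7.
Reducing mod 7: -7 ≡ 0 (mod 7).
Since F(a, b, c) ≡ 0 (mod 7), P lies on the curve.


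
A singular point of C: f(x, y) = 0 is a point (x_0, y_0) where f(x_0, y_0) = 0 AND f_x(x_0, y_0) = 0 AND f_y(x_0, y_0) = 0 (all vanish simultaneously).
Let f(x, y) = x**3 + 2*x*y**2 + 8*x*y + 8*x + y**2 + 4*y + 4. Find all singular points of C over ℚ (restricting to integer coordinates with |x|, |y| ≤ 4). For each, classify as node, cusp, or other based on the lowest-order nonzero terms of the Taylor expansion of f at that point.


Singular points: {(0, -2)}; classification: cusp.

Compute partial derivatives:
  f_x = 3*x**2 + 2*y**2 + 8*y + 8.
  f_y = 4*x*y + 8*x + 2*y + 4.
Scan x_0 ∈ {−4, ..., 4}. For each x_0, f_y(x_0, y) is a polynomial in y; find its integer roots y ∈ {−4, ..., 4}, then test f_x and f at those candidates.
  x = -4: f_y(-4, y) = -14*y - 28; vanishes at y ∈ {-2}. (-4, -2): f_x = 48 ≠ 0.
  x = -3: f_y(-3, y) = -10*y - 20; vanishes at y ∈ {-2}. (-3, -2): f_x = 27 ≠ 0.
  x = -2: f_y(-2, y) = -6*y - 12; vanishes at y ∈ {-2}. (-2, -2): f_x = 12 ≠ 0.
  x = -1: f_y(-1, y) = -2*y - 4; vanishes at y ∈ {-2}. (-1, -2): f_x = 3 ≠ 0.
  x = 0: f_y(0, y) = 2*y + 4; vanishes at y ∈ {-2}. (0, -2): f_x = 0, f = 0 — SINGULAR.
  x = 1: f_y(1, y) = 6*y + 12; vanishes at y ∈ {-2}. (1, -2): f_x = 3 ≠ 0.
  x = 2: f_y(2, y) = 10*y + 20; vanishes at y ∈ {-2}. (2, -2): f_x = 12 ≠ 0.
  x = 3: f_y(3, y) = 14*y + 28; vanishes at y ∈ {-2}. (3, -2): f_x = 27 ≠ 0.
  x = 4: f_y(4, y) = 18*y + 36; vanishes at y ∈ {-2}. (4, -2): f_x = 48 ≠ 0.
Only singular point on the grid: (0, -2).
Classify: substitute x = 0 + u, y = -2 + v and expand: f = u**3 + 2*u*v**2 + v**2.
No constant or linear terms (consistent with a singular point). Quadratic part: v**2. Cubic part: u**3 + 2*u*v**2.
The quadratic part v**2 is a perfect square, so there is a single (double) tangent line v = 0, i.e. y = -2. Restricting the cubic part to that line (v = 0) leaves u**3 ≠ 0, so f is not divisible by v and the branch is v² ≈ -u**3 to lowest order — this is a cusp.
Classification: cusp.


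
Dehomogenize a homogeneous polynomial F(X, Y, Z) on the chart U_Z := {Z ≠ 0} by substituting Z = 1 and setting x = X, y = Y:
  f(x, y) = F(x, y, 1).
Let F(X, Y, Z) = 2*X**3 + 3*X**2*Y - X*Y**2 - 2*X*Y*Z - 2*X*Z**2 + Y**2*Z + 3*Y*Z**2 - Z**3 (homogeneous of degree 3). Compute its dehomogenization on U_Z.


f(x, y) = 2*x**3 + 3*x**2*y - x*y**2 - 2*x*y - 2*x + y**2 + 3*y - 1

On U_Z we set Z = 1. Each monomial c·X^i·Y^j·Z^k in F becomes c·x^i·y^j·1^k = c·x^i·y^j.
Substituting Z = 1: F(X, Y, 1) = 2*x**3 + 3*x**2*y - x*y**2 - 2*x*y - 2*x + y**2 + 3*y - 1.
Note: deg(f) ≤ deg(F) = 3; strict inequality happens when F is divisible by Z (lost terms).


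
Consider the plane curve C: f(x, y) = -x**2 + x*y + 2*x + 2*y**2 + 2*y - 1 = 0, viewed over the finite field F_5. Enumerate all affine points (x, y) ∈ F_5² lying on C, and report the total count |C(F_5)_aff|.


Affine F_5-points: {(1, 0), (1, 1), (2, 1), (2, 2)}; count = 4.

For each of the 25 pairs (x, y) ∈ F_5², evaluate f(x, y) mod 5. Record the zeros.
  x = 0: [0↦4, 1↦3, 2↦1, 3↦3, 4↦4]  zeros at y ∈ ∅
  x = 1: [0↦0, 1↦0, 2↦4, 3↦2, 4↦4]  zeros at y ∈ {0, 1}
  x = 2: [0↦4, 1↦0, 2↦0, 3↦4, 4↦2]  zeros at y ∈ {1, 2}
  x = 3: [0↦1, 1↦3, 2↦4, 3↦4, 4↦3]  zeros at y ∈ ∅
  x = 4: [0↦1, 1↦4, 2↦1, 3↦2, 4↦2]  zeros at y ∈ ∅
Collecting zeros: affine points = {(1, 0), (1, 1), (2, 1), (2, 2)}.
Total count |C(F_5)_aff| = 4.


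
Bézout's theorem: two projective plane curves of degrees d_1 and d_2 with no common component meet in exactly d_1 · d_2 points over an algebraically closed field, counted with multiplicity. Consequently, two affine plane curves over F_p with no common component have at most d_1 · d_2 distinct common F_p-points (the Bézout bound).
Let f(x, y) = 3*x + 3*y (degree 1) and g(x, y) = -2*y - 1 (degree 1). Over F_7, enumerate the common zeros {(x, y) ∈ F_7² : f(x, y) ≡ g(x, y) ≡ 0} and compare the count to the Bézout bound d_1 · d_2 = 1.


Common zeros: {(4, 3)}; count = 1; Bézout bound = 1.

deg(f) = 1, deg(g) = 1, so Bézout bound = 1.
Scan x ∈ F_7. For each x, list the y ∈ F_7 with f(x, y) ≡ 0 and those with g(x, y) ≡ 0 (mod 7); the common zeros in that column are the intersection.
  x = 0: f ≡ 0 at y ∈ {0}; g ≡ 0 at y ∈ {3}; common: ∅.
  x = 1: f ≡ 0 at y ∈ {6}; g ≡ 0 at y ∈ {3}; common: ∅.
  x = 2: f ≡ 0 at y ∈ {5}; g ≡ 0 at y ∈ {3}; common: ∅.
  x = 3: f ≡ 0 at y ∈ {4}; g ≡ 0 at y ∈ {3}; common: ∅.
  x = 4: f ≡ 0 at y ∈ {3}; g ≡ 0 at y ∈ {3}; common: {3}.
  x = 5: f ≡ 0 at y ∈ {2}; g ≡ 0 at y ∈ {3}; common: ∅.
  x = 6: f ≡ 0 at y ∈ {1}; g ≡ 0 at y ∈ {3}; common: ∅.
Collecting: common zeros = {(4, 3)}, so the count is 1.
Comparison with the Bézout bound: 1 ≤ 1 = deg(f)·deg(g), as expected for curves with no common component (the bound is attained).


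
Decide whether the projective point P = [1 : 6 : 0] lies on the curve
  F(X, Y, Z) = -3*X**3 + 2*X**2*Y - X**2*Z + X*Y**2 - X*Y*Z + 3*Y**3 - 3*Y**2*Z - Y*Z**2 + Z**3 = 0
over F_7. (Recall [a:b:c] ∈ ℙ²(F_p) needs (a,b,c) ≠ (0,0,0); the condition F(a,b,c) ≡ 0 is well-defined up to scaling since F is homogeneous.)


F(1,6,0) ≡ 0 (mod 7); P is on the curve.

Evaluate F(1, 6, 0) term-by-term (mod 7).
  -3*X**3 ↦ -3·1·1·1 = -3
  2*X**2*Y ↦ 2·1·6·1 = 12
  -X**2*Z ↦ -1·1·1·0 = 0
  X*Y**2 ↦ 1·1·36·1 = 36
  -X*Y*Z ↦ -1·1·6·0 = 0
  3*Y**3 ↦ 3·1·216·1 = 648
  -3*Y**2*Z ↦ -3·1·36·0 = 0
  -Y*Z**2 ↦ -1·1·6·0 = 0
  Z**3 ↦ 1·1·1·0 = 0
Sum: F(1, 6, 0) = (-3) + (12) + (0) + (36) + (0) + (648) + (0) + (0) + (0) = 693.
Reducing mod 7: 693 ≡ 0 (mod 7).
Since F(a, b, c) ≡ 0 (mod 7), P lies on the curve.


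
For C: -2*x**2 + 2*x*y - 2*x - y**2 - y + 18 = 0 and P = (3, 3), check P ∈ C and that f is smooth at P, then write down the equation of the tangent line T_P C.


Tangent line at P: -8*x - y + 27 = 0.

Step 1: f(3, 3) = 0, so P lies on C.
Step 2: partial derivatives
  f_x(x, y) = -4*x + 2*y - 2, f_y(x, y) = 2*x - 2*y - 1.
  f_x(P) = -8, f_y(P) = -1 (gradient nonzero, so P is smooth).
Step 3: tangent line at P: -8·(x − 3) + -1·(y − 3) = 0.
Expanding: -8*x - y + 27 = 0.


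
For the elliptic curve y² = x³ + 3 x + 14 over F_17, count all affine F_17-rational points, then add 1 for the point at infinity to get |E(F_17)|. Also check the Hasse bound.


Affine points = {(1, 1), (1, 16), (3, 4), (3, 13), (5, 1), (5, 16), (7, 2), (7, 15), (11, 1), (11, 16), (15, 0)}; affine count = 11; |E(F_17)| = 12.

Discriminant check: Δ ∝ 4a³ + 27b² = 4·3³ + 27·14² = 4·27 + 27·196 ≡ 11 (mod 17). Nonzero ⇒ E is nonsingular.
For each x ∈ F_17, compute rhs = x³ + 3·x + 14 mod 17, then count y ∈ F_17 with y² ≡ rhs.
  x = 0: rhs = 14, matching y values: none (0 points).
  x = 1: rhs = 1, matching y values: 1, 16 (2 points).
  x = 2: rhs = 11, matching y values: none (0 points).
  x = 3: rhs = 16, matching y values: 4, 13 (2 points).
  x = 4: rhs = 5, matching y values: none (0 points).
  x = 5: rhs = 1, matching y values: 1, 16 (2 points).
  x = 6: rhs = 10, matching y values: none (0 points).
  x = 7: rhs = 4, matching y values: 2, 15 (2 points).
  x = 8: rhs = 6, matching y values: none (0 points).
  x = 9: rhs = 5, matching y values: none (0 points).
  x = 10: rhs = 7, matching y values: none (0 points).
  x = 11: rhs = 1, matching y values: 1, 16 (2 points).
  x = 12: rhs = 10, matching y values: none (0 points).
  x = 13: rhs = 6, matching y values: none (0 points).
  x = 14: rhs = 12, matching y values: none (0 points).
  x = 15: rhs = 0, matching y values: 0 (1 points).
  x = 16: rhs = 10, matching y values: none (0 points).
Total affine count: 11.
Full point count |E(F_17)| = 11 + 1 = 12.
Hasse bound: |12 − (17+1)| = |-6| = 6 ≤ 2√17 ≈ 8.2462 ✓.


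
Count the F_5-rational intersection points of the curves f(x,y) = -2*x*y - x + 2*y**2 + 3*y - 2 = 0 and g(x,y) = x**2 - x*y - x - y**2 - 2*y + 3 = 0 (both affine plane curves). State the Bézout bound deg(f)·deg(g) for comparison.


Common zeros: ∅; count = 0; Bézout bound = 4.

deg(f) = 2, deg(g) = 2, so Bézout bound = 4.
Scan x ∈ F_5. For each x, list the y ∈ F_5 with f(x, y) ≡ 0 and those with g(x, y) ≡ 0 (mod 5); the common zeros in that column are the intersection.
  x = 0: f ≡ 0 at y ∈ {3}; g ≡ 0 at y ∈ {1, 2}; common: ∅.
  x = 1: f ≡ 0 at y ∈ {1}; g ≡ 0 at y ∈ {3, 4}; common: ∅.
  x = 2: f ≡ 0 at y ∈ ∅; g ≡ 0 at y ∈ {0, 1}; common: ∅.
  x = 3: f ≡ 0 at y ∈ {0, 4}; g ≡ 0 at y ∈ {2, 3}; common: ∅.
  x = 4: f ≡ 0 at y ∈ ∅; g ≡ 0 at y ∈ {0, 4}; common: ∅.
Collecting: common zeros = ∅, so the count is 0.
Comparison with the Bézout bound: 0 ≤ 4 = deg(f)·deg(g), as expected for curves with no common component (the affine F_5-count falls short of the bound because intersections may lie at infinity, over extension fields, or carry multiplicity).


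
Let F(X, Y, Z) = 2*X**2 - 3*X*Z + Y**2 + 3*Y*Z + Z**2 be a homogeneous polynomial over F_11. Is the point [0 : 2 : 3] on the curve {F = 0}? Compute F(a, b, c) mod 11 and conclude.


F(0,2,3) ≡ 9 (mod 11); P is NOT on the curve.

Evaluate F(0, 2, 3) term-by-term (mod 11).
  2*X**2 ↦ 2·0·1·1 = 0
  -3*X*Z ↦ -3·0·1·3 = 0
  Y**2 ↦ 1·1·4·1 = 4
  3*Y*Z ↦ 3·1·2·3 = 18
  Z**2 ↦ 1·1·1·9 = 9
Sum: F(0, 2, 3) = (0) + (0) + (4) + (18) + (9) = 31.
Reducing mod 11: 31 ≡ 9 (mod 11).
Since F(a, b, c) ≡ 9 ≠ 0 (mod 11), P does NOT lie on the curve.


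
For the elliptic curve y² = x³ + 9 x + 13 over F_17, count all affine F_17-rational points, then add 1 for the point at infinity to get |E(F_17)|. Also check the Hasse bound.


Affine points = {(0, 8), (0, 9), (3, 4), (3, 13), (5, 8), (5, 9), (8, 6), (8, 11), (10, 7), (10, 10), (11, 7), (11, 10), (12, 8), (12, 9), (13, 7), (13, 10), (15, 2), (15, 15)}; affine count = 18; |E(F_17)| = 19.

Discriminant check: Δ ∝ 4a³ + 27b² = 4·9³ + 27·13² = 4·729 + 27·169 ≡ 16 (mod 17). Nonzero ⇒ E is nonsingular.
For each x ∈ F_17, compute rhs = x³ + 9·x + 13 mod 17, then count y ∈ F_17 with y² ≡ rhs.
  x = 0: rhs = 13, matching y values: 8, 9 (2 points).
  x = 1: rhs = 6, matching y values: none (0 points).
  x = 2: rhs = 5, matching y values: none (0 points).
  x = 3: rhs = 16, matching y values: 4, 13 (2 points).
  x = 4: rhs = 11, matching y values: none (0 points).
  x = 5: rhs = 13, matching y values: 8, 9 (2 points).
  x = 6: rhs = 11, matching y values: none (0 points).
  x = 7: rhs = 11, matching y values: none (0 points).
  x = 8: rhs = 2, matching y values: 6, 11 (2 points).
  x = 9: rhs = 7, matching y values: none (0 points).
  x = 10: rhs = 15, matching y values: 7, 10 (2 points).
  x = 11: rhs = 15, matching y values: 7, 10 (2 points).
  x = 12: rhs = 13, matching y values: 8, 9 (2 points).
  x = 13: rhs = 15, matching y values: 7, 10 (2 points).
  x = 14: rhs = 10, matching y values: none (0 points).
  x = 15: rhs = 4, matching y values: 2, 15 (2 points).
  x = 16: rhs = 3, matching y values: none (0 points).
Total affine count: 18.
Full point count |E(F_17)| = 18 + 1 = 19.
Hasse bound: |19 − (17+1)| = |1| = 1 ≤ 2√17 ≈ 8.2462 ✓.


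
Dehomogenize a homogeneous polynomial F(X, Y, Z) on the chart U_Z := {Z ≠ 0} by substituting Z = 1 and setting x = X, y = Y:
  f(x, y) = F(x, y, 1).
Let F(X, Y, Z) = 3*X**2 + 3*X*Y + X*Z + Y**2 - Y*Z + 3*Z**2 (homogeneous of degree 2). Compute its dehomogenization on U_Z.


f(x, y) = 3*x**2 + 3*x*y + x + y**2 - y + 3

On U_Z we set Z = 1. Each monomial c·X^i·Y^j·Z^k in F becomes c·x^i·y^j·1^k = c·x^i·y^j.
Substituting Z = 1: F(X, Y, 1) = 3*x**2 + 3*x*y + x + y**2 - y + 3.
Note: deg(f) ≤ deg(F) = 2; strict inequality happens when F is divisible by Z (lost terms).


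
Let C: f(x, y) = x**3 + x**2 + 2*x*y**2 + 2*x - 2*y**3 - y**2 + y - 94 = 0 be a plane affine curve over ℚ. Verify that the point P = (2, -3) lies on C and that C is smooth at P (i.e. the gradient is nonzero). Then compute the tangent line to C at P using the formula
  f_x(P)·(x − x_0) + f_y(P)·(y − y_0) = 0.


Tangent line at P: 36*x - 71*y - 285 = 0.

Step 1: f(2, -3) = 0, so P lies on C.
Step 2: partial derivatives
  f_x(x, y) = 3*x**2 + 2*x + 2*y**2 + 2, f_y(x, y) = 4*x*y - 6*y**2 - 2*y + 1.
  f_x(P) = 36, f_y(P) = -71 (gradient nonzero, so P is smooth).
Step 3: tangent line at P: 36·(x − 2) + -71·(y − -3) = 0.
Expanding: 36*x - 71*y - 285 = 0.


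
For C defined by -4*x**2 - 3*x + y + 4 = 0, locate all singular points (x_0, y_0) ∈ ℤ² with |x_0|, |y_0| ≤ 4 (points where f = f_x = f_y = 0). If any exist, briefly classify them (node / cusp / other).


No singular points in the scanned grid; C is smooth there.

Compute partial derivatives:
  f_x = -8*x - 3.
  f_y = 1.
f_y = 1 is a nonzero constant, so f_y never vanishes: no point (x, y) can satisfy f = f_x = f_y = 0. In particular no (x, y) ∈ {−4, ..., 4}² is singular; the curve is smooth.


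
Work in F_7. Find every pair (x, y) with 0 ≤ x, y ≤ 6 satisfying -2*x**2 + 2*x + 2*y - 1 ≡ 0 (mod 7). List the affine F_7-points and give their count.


Affine F_7-points: {(0, 4), (1, 4), (2, 6), (3, 3), (4, 2), (5, 3), (6, 6)}; count = 7.

For each of the 49 pairs (x, y) ∈ F_7², evaluate f(x, y) mod 7. Record the zeros.
  x = 0: [0↦6, 1↦1, 2↦3, 3↦5, 4↦0, 5↦2, 6↦4]  zeros at y ∈ {4}
  x = 1: [0↦6, 1↦1, 2↦3, 3↦5, 4↦0, 5↦2, 6↦4]  zeros at y ∈ {4}
  x = 2: [0↦2, 1↦4, 2↦6, 3↦1, 4↦3, 5↦5, 6↦0]  zeros at y ∈ {6}
  x = 3: [0↦1, 1↦3, 2↦5, 3↦0, 4↦2, 5↦4, 6↦6]  zeros at y ∈ {3}
  x = 4: [0↦3, 1↦5, 2↦0, 3↦2, 4↦4, 5↦6, 6↦1]  zeros at y ∈ {2}
  x = 5: [0↦1, 1↦3, 2↦5, 3↦0, 4↦2, 5↦4, 6↦6]  zeros at y ∈ {3}
  x = 6: [0↦2, 1↦4, 2↦6, 3↦1, 4↦3, 5↦5, 6↦0]  zeros at y ∈ {6}
Collecting zeros: affine points = {(0, 4), (1, 4), (2, 6), (3, 3), (4, 2), (5, 3), (6, 6)}.
Total count |C(F_7)_aff| = 7.


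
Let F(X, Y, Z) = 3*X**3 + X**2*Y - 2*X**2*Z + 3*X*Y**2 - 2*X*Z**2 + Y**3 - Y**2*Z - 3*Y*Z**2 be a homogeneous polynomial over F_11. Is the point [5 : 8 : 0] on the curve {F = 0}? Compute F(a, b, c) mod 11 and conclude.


F(5,8,0) ≡ 1 (mod 11); P is NOT on the curve.

Evaluate F(5, 8, 0) term-by-term (mod 11).
  3*X**3 ↦ 3·125·1·1 = 375
  X**2*Y ↦ 1·25·8·1 = 200
  -2*X**2*Z ↦ -2·25·1·0 = 0
  3*X*Y**2 ↦ 3·5·64·1 = 960
  -2*X*Z**2 ↦ -2·5·1·0 = 0
  Y**3 ↦ 1·1·512·1 = 512
  -Y**2*Z ↦ -1·1·64·0 = 0
  -3*Y*Z**2 ↦ -3·1·8·0 = 0
Sum: F(5, 8, 0) = (375) + (200) + (0) + (960) + (0) + (512) + (0) + (0) = 2047.
Reducing mod 11: 2047 ≡ 1 (mod 11).
Since F(a, b, c) ≡ 1 ≠ 0 (mod 11), P does NOT lie on the curve.


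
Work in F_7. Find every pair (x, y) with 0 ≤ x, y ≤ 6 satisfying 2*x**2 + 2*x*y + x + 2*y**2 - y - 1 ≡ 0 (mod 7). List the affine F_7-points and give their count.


Affine F_7-points: {(0, 1), (0, 3), (2, 1), (4, 0), (6, 0), (6, 5)}; count = 6.

For each of the 49 pairs (x, y) ∈ F_7², evaluate f(x, y) mod 7. Record the zeros.
  x = 0: [0↦6, 1↦0, 2↦5, 3↦0, 4↦6, 5↦2, 6↦2]  zeros at y ∈ {1, 3}
  x = 1: [0↦2, 1↦5, 2↦5, 3↦2, 4↦3, 5↦1, 6↦3]  zeros at y ∈ ∅
  x = 2: [0↦2, 1↦0, 2↦2, 3↦1, 4↦4, 5↦4, 6↦1]  zeros at y ∈ {1}
  x = 3: [0↦6, 1↦6, 2↦3, 3↦4, 4↦2, 5↦4, 6↦3]  zeros at y ∈ ∅
  x = 4: [0↦0, 1↦2, 2↦1, 3↦4, 4↦4, 5↦1, 6↦2]  zeros at y ∈ {0}
  x = 5: [0↦5, 1↦2, 2↦3, 3↦1, 4↦3, 5↦2, 6↦5]  zeros at y ∈ ∅
  x = 6: [0↦0, 1↦6, 2↦2, 3↦2, 4↦6, 5↦0, 6↦5]  zeros at y ∈ {0, 5}
Collecting zeros: affine points = {(0, 1), (0, 3), (2, 1), (4, 0), (6, 0), (6, 5)}.
Total count |C(F_7)_aff| = 6.


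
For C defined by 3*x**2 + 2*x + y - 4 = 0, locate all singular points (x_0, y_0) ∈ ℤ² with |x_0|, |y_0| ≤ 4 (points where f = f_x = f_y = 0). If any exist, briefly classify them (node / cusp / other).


No singular points in the scanned grid; C is smooth there.

Compute partial derivatives:
  f_x = 6*x + 2.
  f_y = 1.
f_y = 1 is a nonzero constant, so f_y never vanishes: no point (x, y) can satisfy f = f_x = f_y = 0. In particular no (x, y) ∈ {−4, ..., 4}² is singular; the curve is smooth.
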